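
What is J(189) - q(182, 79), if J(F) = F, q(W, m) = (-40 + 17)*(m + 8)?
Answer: 2190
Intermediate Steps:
q(W, m) = -184 - 23*m (q(W, m) = -23*(8 + m) = -184 - 23*m)
J(189) - q(182, 79) = 189 - (-184 - 23*79) = 189 - (-184 - 1817) = 189 - 1*(-2001) = 189 + 2001 = 2190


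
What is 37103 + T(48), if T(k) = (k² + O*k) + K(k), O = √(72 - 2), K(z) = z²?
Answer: 41711 + 48*√70 ≈ 42113.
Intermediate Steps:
O = √70 ≈ 8.3666
T(k) = 2*k² + k*√70 (T(k) = (k² + √70*k) + k² = (k² + k*√70) + k² = 2*k² + k*√70)
37103 + T(48) = 37103 + 48*(√70 + 2*48) = 37103 + 48*(√70 + 96) = 37103 + 48*(96 + √70) = 37103 + (4608 + 48*√70) = 41711 + 48*√70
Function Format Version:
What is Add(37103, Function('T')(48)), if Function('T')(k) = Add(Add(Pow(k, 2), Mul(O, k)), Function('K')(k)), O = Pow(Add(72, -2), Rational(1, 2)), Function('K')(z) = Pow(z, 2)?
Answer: Add(41711, Mul(48, Pow(70, Rational(1, 2)))) ≈ 42113.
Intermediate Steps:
O = Pow(70, Rational(1, 2)) ≈ 8.3666
Function('T')(k) = Add(Mul(2, Pow(k, 2)), Mul(k, Pow(70, Rational(1, 2)))) (Function('T')(k) = Add(Add(Pow(k, 2), Mul(Pow(70, Rational(1, 2)), k)), Pow(k, 2)) = Add(Add(Pow(k, 2), Mul(k, Pow(70, Rational(1, 2)))), Pow(k, 2)) = Add(Mul(2, Pow(k, 2)), Mul(k, Pow(70, Rational(1, 2)))))
Add(37103, Function('T')(48)) = Add(37103, Mul(48, Add(Pow(70, Rational(1, 2)), Mul(2, 48)))) = Add(37103, Mul(48, Add(Pow(70, Rational(1, 2)), 96))) = Add(37103, Mul(48, Add(96, Pow(70, Rational(1, 2))))) = Add(37103, Add(4608, Mul(48, Pow(70, Rational(1, 2))))) = Add(41711, Mul(48, Pow(70, Rational(1, 2))))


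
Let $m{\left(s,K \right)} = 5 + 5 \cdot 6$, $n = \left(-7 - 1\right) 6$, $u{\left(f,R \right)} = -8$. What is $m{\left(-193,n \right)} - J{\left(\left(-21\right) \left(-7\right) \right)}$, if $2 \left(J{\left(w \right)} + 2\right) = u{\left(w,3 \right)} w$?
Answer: $625$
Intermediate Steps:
$n = -48$ ($n = \left(-8\right) 6 = -48$)
$m{\left(s,K \right)} = 35$ ($m{\left(s,K \right)} = 5 + 30 = 35$)
$J{\left(w \right)} = -2 - 4 w$ ($J{\left(w \right)} = -2 + \frac{\left(-8\right) w}{2} = -2 - 4 w$)
$m{\left(-193,n \right)} - J{\left(\left(-21\right) \left(-7\right) \right)} = 35 - \left(-2 - 4 \left(\left(-21\right) \left(-7\right)\right)\right) = 35 - \left(-2 - 588\right) = 35 - -590 = 35 + 590 = 625$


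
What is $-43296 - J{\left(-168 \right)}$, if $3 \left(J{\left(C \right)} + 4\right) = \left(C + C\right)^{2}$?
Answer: $-80924$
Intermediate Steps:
$J{\left(C \right)} = -4 + \frac{4 C^{2}}{3}$ ($J{\left(C \right)} = -4 + \frac{\left(C + C\right)^{2}}{3} = -4 + \frac{\left(2 C\right)^{2}}{3} = -4 + \frac{4 C^{2}}{3}$)
$-43296 - J{\left(-168 \right)} = -43296 - \left(-4 + \frac{4 \left(-168\right)^{2}}{3}\right) = -43296 - \left(-4 + \frac{4}{3} \cdot 28224\right) = -43296 - \left(-4 + 37632\right) = -43296 - 37628 = -80924$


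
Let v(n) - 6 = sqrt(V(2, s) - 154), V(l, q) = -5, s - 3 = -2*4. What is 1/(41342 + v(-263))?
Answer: 41348/1709657263 - I*sqrt(159)/1709657263 ≈ 2.4185e-5 - 7.3755e-9*I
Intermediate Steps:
s = -5 (s = 3 - 2*4 = 3 - 8 = -5)
v(n) = 6 + I*sqrt(159) (v(n) = 6 + sqrt(-5 - 154) = 6 + sqrt(-159) = 6 + I*sqrt(159))
1/(41342 + v(-263)) = 1/(41342 + (6 + I*sqrt(159))) = 1/(41348 + I*sqrt(159))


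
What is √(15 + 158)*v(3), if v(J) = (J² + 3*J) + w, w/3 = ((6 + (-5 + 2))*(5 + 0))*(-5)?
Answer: -207*√173 ≈ -2722.7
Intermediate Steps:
w = -225 (w = 3*(((6 + (-5 + 2))*(5 + 0))*(-5)) = 3*(((6 - 3)*5)*(-5)) = 3*((3*5)*(-5)) = 3*(15*(-5)) = 3*(-75) = -225)
v(J) = -225 + J² + 3*J (v(J) = (J² + 3*J) - 225 = -225 + J² + 3*J)
√(15 + 158)*v(3) = √(15 + 158)*(-225 + 3² + 3*3) = √173*(-225 + 9 + 9) = √173*(-207) = -207*√173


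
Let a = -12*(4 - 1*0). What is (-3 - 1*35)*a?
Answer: 1824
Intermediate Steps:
a = -48 (a = -12*(4 + 0) = -12*4 = -48)
(-3 - 1*35)*a = (-3 - 1*35)*(-48) = (-3 - 35)*(-48) = -38*(-48) = 1824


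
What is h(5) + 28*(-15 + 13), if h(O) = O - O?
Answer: -56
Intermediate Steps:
h(O) = 0
h(5) + 28*(-15 + 13) = 0 + 28*(-15 + 13) = 0 + 28*(-2) = 0 - 56 = -56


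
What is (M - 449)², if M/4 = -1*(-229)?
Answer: 218089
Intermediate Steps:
M = 916 (M = 4*(-1*(-229)) = 4*229 = 916)
(M - 449)² = (916 - 449)² = 467² = 218089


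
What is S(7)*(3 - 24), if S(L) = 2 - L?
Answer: 105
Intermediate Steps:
S(7)*(3 - 24) = (2 - 1*7)*(3 - 24) = (2 - 7)*(-21) = -5*(-21) = 105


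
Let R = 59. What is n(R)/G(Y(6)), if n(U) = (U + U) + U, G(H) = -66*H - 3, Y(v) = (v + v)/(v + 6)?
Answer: -59/23 ≈ -2.5652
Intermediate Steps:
Y(v) = 2*v/(6 + v) (Y(v) = (2*v)/(6 + v) = 2*v/(6 + v))
G(H) = -3 - 66*H
n(U) = 3*U (n(U) = 2*U + U = 3*U)
n(R)/G(Y(6)) = (3*59)/(-3 - 132*6/(6 + 6)) = 177/(-3 - 132*6/12) = 177/(-3 - 66*1) = 177/(-3 - 66) = 177/(-69) = 177*(-1/69) = -59/23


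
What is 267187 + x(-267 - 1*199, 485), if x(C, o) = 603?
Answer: 267790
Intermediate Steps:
267187 + x(-267 - 1*199, 485) = 267187 + 603 = 267790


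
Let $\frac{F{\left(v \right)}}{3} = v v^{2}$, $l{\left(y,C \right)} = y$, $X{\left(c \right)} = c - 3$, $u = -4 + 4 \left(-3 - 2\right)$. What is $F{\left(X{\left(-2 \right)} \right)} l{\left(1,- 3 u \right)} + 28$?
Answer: $-347$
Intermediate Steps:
$u = -24$ ($u = -4 + 4 \left(-5\right) = -4 - 20 = -24$)
$X{\left(c \right)} = -3 + c$ ($X{\left(c \right)} = c - 3 = -3 + c$)
$F{\left(v \right)} = 3 v^{3}$ ($F{\left(v \right)} = 3 v v^{2} = 3 v^{3}$)
$F{\left(X{\left(-2 \right)} \right)} l{\left(1,- 3 u \right)} + 28 = 3 \left(-3 - 2\right)^{3} \cdot 1 + 28 = 3 \left(-5\right)^{3} \cdot 1 + 28 = 3 \left(-125\right) 1 + 28 = \left(-375\right) 1 + 28 = -375 + 28 = -347$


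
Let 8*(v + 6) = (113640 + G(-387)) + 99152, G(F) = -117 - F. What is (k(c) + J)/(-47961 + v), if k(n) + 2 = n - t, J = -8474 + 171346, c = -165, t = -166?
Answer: -651484/85337 ≈ -7.6342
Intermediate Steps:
J = 162872
k(n) = 164 + n (k(n) = -2 + (n - 1*(-166)) = -2 + (n + 166) = -2 + (166 + n) = 164 + n)
v = 106507/4 (v = -6 + ((113640 + (-117 - 1*(-387))) + 99152)/8 = -6 + ((113640 + (-117 + 387)) + 99152)/8 = -6 + ((113640 + 270) + 99152)/8 = -6 + (113910 + 99152)/8 = -6 + (1/8)*213062 = -6 + 106531/4 = 106507/4 ≈ 26627.)
(k(c) + J)/(-47961 + v) = ((164 - 165) + 162872)/(-47961 + 106507/4) = (-1 + 162872)/(-85337/4) = 162871*(-4/85337) = -651484/85337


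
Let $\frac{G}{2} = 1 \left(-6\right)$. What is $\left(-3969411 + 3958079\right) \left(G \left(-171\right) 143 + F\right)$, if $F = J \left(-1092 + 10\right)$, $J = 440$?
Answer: $2069721808$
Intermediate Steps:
$G = -12$ ($G = 2 \cdot 1 \left(-6\right) = 2 \left(-6\right) = -12$)
$F = -476080$ ($F = 440 \left(-1092 + 10\right) = 440 \left(-1082\right) = -476080$)
$\left(-3969411 + 3958079\right) \left(G \left(-171\right) 143 + F\right) = \left(-3969411 + 3958079\right) \left(\left(-12\right) \left(-171\right) 143 - 476080\right) = - 11332 \left(2052 \cdot 143 - 476080\right) = - 11332 \left(293436 - 476080\right) = \left(-11332\right) \left(-182644\right) = 2069721808$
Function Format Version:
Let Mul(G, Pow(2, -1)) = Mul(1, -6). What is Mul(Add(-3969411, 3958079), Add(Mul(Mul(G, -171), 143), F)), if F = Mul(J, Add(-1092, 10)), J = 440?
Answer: 2069721808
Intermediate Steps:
G = -12 (G = Mul(2, Mul(1, -6)) = Mul(2, -6) = -12)
F = -476080 (F = Mul(440, Add(-1092, 10)) = Mul(440, -1082) = -476080)
Mul(Add(-3969411, 3958079), Add(Mul(Mul(G, -171), 143), F)) = Mul(Add(-3969411, 3958079), Add(Mul(Mul(-12, -171), 143), -476080)) = Mul(-11332, Add(Mul(2052, 143), -476080)) = Mul(-11332, Add(293436, -476080)) = Mul(-11332, -182644) = 2069721808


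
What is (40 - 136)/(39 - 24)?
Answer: -32/5 ≈ -6.4000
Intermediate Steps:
(40 - 136)/(39 - 24) = -96/15 = (1/15)*(-96) = -32/5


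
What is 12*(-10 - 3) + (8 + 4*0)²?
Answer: -92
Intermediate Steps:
12*(-10 - 3) + (8 + 4*0)² = 12*(-13) + (8 + 0)² = -156 + 8² = -156 + 64 = -92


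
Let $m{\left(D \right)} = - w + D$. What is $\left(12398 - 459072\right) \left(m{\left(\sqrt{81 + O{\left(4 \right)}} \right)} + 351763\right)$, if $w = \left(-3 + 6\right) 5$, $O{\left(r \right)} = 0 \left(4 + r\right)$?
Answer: $-157120706218$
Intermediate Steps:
$O{\left(r \right)} = 0$
$w = 15$ ($w = 3 \cdot 5 = 15$)
$m{\left(D \right)} = -15 + D$ ($m{\left(D \right)} = \left(-1\right) 15 + D = -15 + D$)
$\left(12398 - 459072\right) \left(m{\left(\sqrt{81 + O{\left(4 \right)}} \right)} + 351763\right) = \left(12398 - 459072\right) \left(\left(-15 + \sqrt{81 + 0}\right) + 351763\right) = - 446674 \left(\left(-15 + \sqrt{81}\right) + 351763\right) = - 446674 \left(\left(-15 + 9\right) + 351763\right) = - 446674 \left(-6 + 351763\right) = \left(-446674\right) 351757 = -157120706218$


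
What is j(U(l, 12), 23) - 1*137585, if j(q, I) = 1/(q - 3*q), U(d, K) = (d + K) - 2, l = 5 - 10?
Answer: -1375851/10 ≈ -1.3759e+5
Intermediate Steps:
l = -5
U(d, K) = -2 + K + d (U(d, K) = (K + d) - 2 = -2 + K + d)
j(q, I) = -1/(2*q) (j(q, I) = 1/(-2*q) = -1/(2*q))
j(U(l, 12), 23) - 1*137585 = -1/(2*(-2 + 12 - 5)) - 1*137585 = -½/5 - 137585 = -½*⅕ - 137585 = -⅒ - 137585 = -1375851/10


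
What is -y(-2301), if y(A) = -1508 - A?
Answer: -793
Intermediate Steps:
-y(-2301) = -(-1508 - 1*(-2301)) = -(-1508 + 2301) = -1*793 = -793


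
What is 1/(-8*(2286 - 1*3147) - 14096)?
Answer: -1/7208 ≈ -0.00013873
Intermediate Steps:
1/(-8*(2286 - 1*3147) - 14096) = 1/(-8*(2286 - 3147) - 14096) = 1/(-8*(-861) - 14096) = 1/(6888 - 14096) = 1/(-7208) = -1/7208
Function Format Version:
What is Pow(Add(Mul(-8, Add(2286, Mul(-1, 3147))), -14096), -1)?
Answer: Rational(-1, 7208) ≈ -0.00013873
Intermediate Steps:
Pow(Add(Mul(-8, Add(2286, Mul(-1, 3147))), -14096), -1) = Pow(Add(Mul(-8, Add(2286, -3147)), -14096), -1) = Pow(Add(Mul(-8, -861), -14096), -1) = Pow(Add(6888, -14096), -1) = Pow(-7208, -1) = Rational(-1, 7208)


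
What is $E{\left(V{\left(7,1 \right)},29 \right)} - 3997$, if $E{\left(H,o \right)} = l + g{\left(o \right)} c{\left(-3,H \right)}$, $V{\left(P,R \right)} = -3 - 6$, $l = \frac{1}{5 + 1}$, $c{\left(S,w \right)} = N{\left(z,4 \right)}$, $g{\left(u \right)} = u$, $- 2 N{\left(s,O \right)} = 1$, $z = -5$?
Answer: $- \frac{12034}{3} \approx -4011.3$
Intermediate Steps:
$N{\left(s,O \right)} = - \frac{1}{2}$ ($N{\left(s,O \right)} = \left(- \frac{1}{2}\right) 1 = - \frac{1}{2}$)
$c{\left(S,w \right)} = - \frac{1}{2}$
$l = \frac{1}{6} \approx 0.16667$
$V{\left(P,R \right)} = -9$ ($V{\left(P,R \right)} = -3 - 6 = -9$)
$E{\left(H,o \right)} = \frac{1}{6} - \frac{o}{2}$ ($E{\left(H,o \right)} = \frac{1}{6} + o \left(- \frac{1}{2}\right) = \frac{1}{6} - \frac{o}{2}$)
$E{\left(V{\left(7,1 \right)},29 \right)} - 3997 = \left(\frac{1}{6} - \frac{29}{2}\right) - 3997 = - \frac{43}{3} - 3997 = - \frac{12034}{3}$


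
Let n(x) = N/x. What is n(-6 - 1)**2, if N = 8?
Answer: 64/49 ≈ 1.3061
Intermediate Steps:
n(x) = 8/x
n(-6 - 1)**2 = (8/(-6 - 1))**2 = (8/(-7))**2 = (8*(-1/7))**2 = (-8/7)**2 = 64/49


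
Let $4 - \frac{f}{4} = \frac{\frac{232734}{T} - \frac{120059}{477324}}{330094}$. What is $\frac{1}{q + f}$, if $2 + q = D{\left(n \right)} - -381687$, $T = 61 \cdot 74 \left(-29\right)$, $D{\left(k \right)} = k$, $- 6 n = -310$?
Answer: $\frac{2578222934952642}{984243480742733940847} \approx 2.6195 \cdot 10^{-6}$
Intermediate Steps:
$n = \frac{155}{3}$ ($n = \left(- \frac{1}{6}\right) \left(-310\right) = \frac{155}{3} \approx 51.667$)
$T = -130906$ ($T = 4514 \left(-29\right) = -130906$)
$q = \frac{1145210}{3}$ ($q = -2 + \left(\frac{155}{3} - -381687\right) = -2 + \left(\frac{155}{3} + 381687\right) = -2 + \frac{1145216}{3} = \frac{1145210}{3} \approx 3.8174 \cdot 10^{5}$)
$f = \frac{41251630362225907}{2578222934952642}$ ($f = 16 - 4 \frac{\frac{232734}{-130906} - \frac{120059}{477324}}{330094} = 16 - 4 \left(232734 \left(- \frac{1}{130906}\right) - \frac{120059}{477324}\right) \frac{1}{330094} = 16 - 4 \left(- \frac{116367}{65453} - \frac{120059}{477324}\right) \frac{1}{330094} = 16 - 4 \left(\left(- \frac{63402983635}{31242287772}\right) \frac{1}{330094}\right) = 16 - - \frac{63402983635}{2578222934952642} = 16 + \frac{63402983635}{2578222934952642} = \frac{41251630362225907}{2578222934952642} \approx 16.0$)
$\frac{1}{q + f} = \frac{1}{\frac{1145210}{3} + \frac{41251630362225907}{2578222934952642}} = \frac{1}{\frac{984243480742733940847}{2578222934952642}} = \frac{2578222934952642}{984243480742733940847}$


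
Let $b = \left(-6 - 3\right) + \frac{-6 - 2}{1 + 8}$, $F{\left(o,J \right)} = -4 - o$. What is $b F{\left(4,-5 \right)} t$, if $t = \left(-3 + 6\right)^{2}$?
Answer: $712$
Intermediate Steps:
$t = 9$ ($t = 3^{2} = 9$)
$b = - \frac{89}{9}$ ($b = -9 - \frac{8}{9} = - \frac{89}{9} \approx -9.8889$)
$b F{\left(4,-5 \right)} t = - \frac{89 \left(-4 - 4\right)}{9} \cdot 9 = \left(- \frac{89}{9}\right) \left(-8\right) 9 = \frac{712}{9} \cdot 9 = 712$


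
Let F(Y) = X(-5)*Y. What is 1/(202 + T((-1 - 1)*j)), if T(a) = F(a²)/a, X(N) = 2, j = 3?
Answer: 1/190 ≈ 0.0052632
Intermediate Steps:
F(Y) = 2*Y
T(a) = 2*a (T(a) = (2*a²)/a = 2*a)
1/(202 + T((-1 - 1)*j)) = 1/(202 + 2*((-1 - 1)*3)) = 1/(202 + 2*(-2*3)) = 1/(202 + 2*(-6)) = 1/(202 - 12) = 1/190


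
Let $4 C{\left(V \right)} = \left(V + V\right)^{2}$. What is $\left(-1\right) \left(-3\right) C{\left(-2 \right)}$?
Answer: $12$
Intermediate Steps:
$C{\left(V \right)} = V^{2}$ ($C{\left(V \right)} = \frac{\left(V + V\right)^{2}}{4} = \frac{\left(2 V\right)^{2}}{4} = \frac{4 V^{2}}{4} = V^{2}$)
$\left(-1\right) \left(-3\right) C{\left(-2 \right)} = \left(-1\right) \left(-3\right) \left(-2\right)^{2} = 3 \cdot 4 = 12$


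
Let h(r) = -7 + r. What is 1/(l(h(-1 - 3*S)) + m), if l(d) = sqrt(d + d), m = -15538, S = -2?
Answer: -7769/120714724 - I/120714724 ≈ -6.4358e-5 - 8.284e-9*I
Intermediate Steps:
l(d) = sqrt(2)*sqrt(d) (l(d) = sqrt(2*d) = sqrt(2)*sqrt(d))
1/(l(h(-1 - 3*S)) + m) = 1/(sqrt(2)*sqrt(-7 + (-1 - 3*(-2))) - 15538) = 1/(sqrt(2)*sqrt(-7 + (-1 + 6)) - 15538) = 1/(sqrt(2)*sqrt(-7 + 5) - 15538) = 1/(sqrt(2)*sqrt(-2) - 15538) = 1/(sqrt(2)*(I*sqrt(2)) - 15538) = 1/(2*I - 15538) = 1/(-15538 + 2*I) = (-15538 - 2*I)/241429448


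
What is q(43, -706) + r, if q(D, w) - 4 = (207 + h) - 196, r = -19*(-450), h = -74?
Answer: 8491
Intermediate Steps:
r = 8550
q(D, w) = -59 (q(D, w) = 4 + ((207 - 74) - 196) = 4 + (133 - 196) = 4 - 63 = -59)
q(43, -706) + r = -59 + 8550 = 8491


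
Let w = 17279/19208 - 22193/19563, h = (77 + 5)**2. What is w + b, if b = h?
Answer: 2526563029229/375766104 ≈ 6723.8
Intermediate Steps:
h = 6724 (h = 82**2 = 6724)
w = -88254067/375766104 (w = 17279*(1/19208) - 22193*1/19563 = 17279/19208 - 22193/19563 = -88254067/375766104 ≈ -0.23486)
b = 6724
w + b = -88254067/375766104 + 6724 = 2526563029229/375766104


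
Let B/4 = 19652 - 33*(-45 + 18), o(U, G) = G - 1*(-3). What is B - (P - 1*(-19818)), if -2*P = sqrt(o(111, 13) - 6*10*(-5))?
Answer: 62354 + sqrt(79) ≈ 62363.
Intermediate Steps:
o(U, G) = 3 + G (o(U, G) = G + 3 = 3 + G)
B = 82172 (B = 4*(19652 - 33*(-45 + 18)) = 4*(19652 - 33*(-27)) = 4*(19652 - 1*(-891)) = 4*(19652 + 891) = 4*20543 = 82172)
P = -sqrt(79) (P = -sqrt((3 + 13) - 6*10*(-5))/2 = -sqrt(16 - 60*(-5))/2 = -sqrt(16 + 300)/2 = -sqrt(79) ≈ -8.8882)
B - (P - 1*(-19818)) = 82172 - (-sqrt(79) - 1*(-19818)) = 82172 - (-sqrt(79) + 19818) = 82172 - (19818 - sqrt(79)) = 82172 + (-19818 + sqrt(79)) = 62354 + sqrt(79)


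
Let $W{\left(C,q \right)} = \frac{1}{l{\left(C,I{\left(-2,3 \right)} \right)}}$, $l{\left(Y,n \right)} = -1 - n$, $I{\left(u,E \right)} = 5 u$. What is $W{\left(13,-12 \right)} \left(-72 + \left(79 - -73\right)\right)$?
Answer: $\frac{80}{9} \approx 8.8889$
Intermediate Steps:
$W{\left(C,q \right)} = \frac{1}{9}$ ($W{\left(C,q \right)} = \frac{1}{-1 - 5 \left(-2\right)} = \frac{1}{-1 - -10} = \frac{1}{-1 + 10} = \frac{1}{9}$)
$W{\left(13,-12 \right)} \left(-72 + \left(79 - -73\right)\right) = \frac{-72 + \left(79 - -73\right)}{9} = \frac{-72 + \left(79 + 73\right)}{9} = \frac{-72 + 152}{9} = \frac{1}{9} \cdot 80 = \frac{80}{9}$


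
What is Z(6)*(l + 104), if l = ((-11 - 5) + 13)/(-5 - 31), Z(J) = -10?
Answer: -6245/6 ≈ -1040.8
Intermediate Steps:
l = 1/12 (l = (-16 + 13)/(-36) = -3*(-1/36) = 1/12 ≈ 0.083333)
Z(6)*(l + 104) = -10*(1/12 + 104) = -10*1249/12 = -6245/6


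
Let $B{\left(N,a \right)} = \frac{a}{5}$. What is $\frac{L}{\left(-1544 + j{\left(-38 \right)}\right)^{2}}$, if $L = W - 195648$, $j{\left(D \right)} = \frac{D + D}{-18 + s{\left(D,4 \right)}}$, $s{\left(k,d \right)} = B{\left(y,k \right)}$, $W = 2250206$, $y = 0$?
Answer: $\frac{191260672}{221070179} \approx 0.86516$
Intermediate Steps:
$B{\left(N,a \right)} = \frac{a}{5}$ ($B{\left(N,a \right)} = a \frac{1}{5} = \frac{a}{5}$)
$s{\left(k,d \right)} = \frac{k}{5}$
$j{\left(D \right)} = \frac{2 D}{-18 + \frac{D}{5}}$ ($j{\left(D \right)} = \frac{D + D}{-18 + \frac{D}{5}} = \frac{2 D}{-18 + \frac{D}{5}}$)
$L = 2054558$ ($L = 2250206 - 195648 = 2054558$)
$\frac{L}{\left(-1544 + j{\left(-38 \right)}\right)^{2}} = \frac{2054558}{\left(-1544 + 10 \left(-38\right) \frac{1}{-90 - 38}\right)^{2}} = \frac{2054558}{\left(-1544 + 10 \left(-38\right) \frac{1}{-128}\right)^{2}} = \frac{2054558}{\left(-1544 + 10 \left(-38\right) \left(- \frac{1}{128}\right)\right)^{2}} = \frac{2054558}{\left(-1544 + \frac{95}{32}\right)^{2}} = \frac{2054558}{\left(- \frac{49313}{32}\right)^{2}} = \frac{2054558}{\frac{2431771969}{1024}} = 2054558 \cdot \frac{1024}{2431771969} = \frac{191260672}{221070179}$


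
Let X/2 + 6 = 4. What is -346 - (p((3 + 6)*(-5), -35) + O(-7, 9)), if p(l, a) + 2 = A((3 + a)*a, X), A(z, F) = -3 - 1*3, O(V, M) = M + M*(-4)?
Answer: -311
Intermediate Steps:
O(V, M) = -3*M (O(V, M) = M - 4*M = -3*M)
X = -4 (X = -12 + 2*4 = -12 + 8 = -4)
A(z, F) = -6 (A(z, F) = -3 - 3 = -6)
p(l, a) = -8 (p(l, a) = -2 - 6 = -8)
-346 - (p((3 + 6)*(-5), -35) + O(-7, 9)) = -346 - (-8 - 3*9) = -346 - (-8 - 27) = -346 - 1*(-35) = -346 + 35 = -311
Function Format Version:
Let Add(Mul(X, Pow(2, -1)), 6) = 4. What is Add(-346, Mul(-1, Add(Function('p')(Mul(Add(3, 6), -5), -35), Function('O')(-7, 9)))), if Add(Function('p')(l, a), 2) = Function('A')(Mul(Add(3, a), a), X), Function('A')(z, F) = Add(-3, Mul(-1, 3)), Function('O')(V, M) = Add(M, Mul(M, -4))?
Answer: -311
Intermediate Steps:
Function('O')(V, M) = Mul(-3, M) (Function('O')(V, M) = Add(M, Mul(-4, M)) = Mul(-3, M))
X = -4 (X = Add(-12, Mul(2, 4)) = Add(-12, 8) = -4)
Function('A')(z, F) = -6 (Function('A')(z, F) = Add(-3, -3) = -6)
Function('p')(l, a) = -8 (Function('p')(l, a) = Add(-2, -6) = -8)
Add(-346, Mul(-1, Add(Function('p')(Mul(Add(3, 6), -5), -35), Function('O')(-7, 9)))) = Add(-346, Mul(-1, Add(-8, Mul(-3, 9)))) = Add(-346, Mul(-1, Add(-8, -27))) = Add(-346, Mul(-1, -35)) = Add(-346, 35) = -311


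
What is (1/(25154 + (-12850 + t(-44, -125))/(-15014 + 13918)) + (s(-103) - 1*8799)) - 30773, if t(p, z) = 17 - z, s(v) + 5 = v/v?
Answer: -272891281574/6895373 ≈ -39576.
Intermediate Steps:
s(v) = -4 (s(v) = -5 + v/v = -5 + 1 = -4)
(1/(25154 + (-12850 + t(-44, -125))/(-15014 + 13918)) + (s(-103) - 1*8799)) - 30773 = (1/(25154 + (-12850 + (17 - 1*(-125)))/(-15014 + 13918)) + (-4 - 1*8799)) - 30773 = (1/(25154 + (-12850 + (17 + 125))/(-1096)) + (-4 - 8799)) - 30773 = (1/(25154 + (-12850 + 142)*(-1/1096)) - 8803) - 30773 = (1/(25154 - 12708*(-1/1096)) - 8803) - 30773 = (1/(25154 + 3177/274) - 8803) - 30773 = (1/(6895373/274) - 8803) - 30773 = (274/6895373 - 8803) - 30773 = -60699968245/6895373 - 30773 = -272891281574/6895373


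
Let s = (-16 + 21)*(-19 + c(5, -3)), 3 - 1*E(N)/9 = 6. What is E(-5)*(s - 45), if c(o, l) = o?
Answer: 3105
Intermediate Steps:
E(N) = -27 (E(N) = 27 - 9*6 = 27 - 54 = -27)
s = -70 (s = (-16 + 21)*(-19 + 5) = 5*(-14) = -70)
E(-5)*(s - 45) = -27*(-70 - 45) = -27*(-115) = 3105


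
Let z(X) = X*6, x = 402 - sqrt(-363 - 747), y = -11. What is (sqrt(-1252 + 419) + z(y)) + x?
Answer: 336 - I*sqrt(1110) + 7*I*sqrt(17) ≈ 336.0 - 4.4549*I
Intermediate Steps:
x = 402 - I*sqrt(1110) (x = 402 - sqrt(-1110) = 402 - I*sqrt(1110) ≈ 402.0 - 33.317*I)
z(X) = 6*X
(sqrt(-1252 + 419) + z(y)) + x = (sqrt(-1252 + 419) + 6*(-11)) + (402 - I*sqrt(1110)) = (sqrt(-833) - 66) + (402 - I*sqrt(1110)) = (7*I*sqrt(17) - 66) + (402 - I*sqrt(1110)) = (-66 + 7*I*sqrt(17)) + (402 - I*sqrt(1110)) = 336 - I*sqrt(1110) + 7*I*sqrt(17)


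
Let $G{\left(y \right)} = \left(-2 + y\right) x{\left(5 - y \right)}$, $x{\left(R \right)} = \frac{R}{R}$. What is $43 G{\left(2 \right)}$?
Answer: $0$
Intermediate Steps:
$x{\left(R \right)} = 1$
$G{\left(y \right)} = -2 + y$ ($G{\left(y \right)} = \left(-2 + y\right) 1 = -2 + y$)
$43 G{\left(2 \right)} = 43 \left(-2 + 2\right) = 43 \cdot 0 = 0$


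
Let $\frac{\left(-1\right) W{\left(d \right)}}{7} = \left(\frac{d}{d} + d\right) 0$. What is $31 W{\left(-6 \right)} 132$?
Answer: $0$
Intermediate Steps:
$W{\left(d \right)} = 0$ ($W{\left(d \right)} = - 7 \left(\frac{d}{d} + d\right) 0 = - 7 \left(1 + d\right) 0 = \left(-7\right) 0 = 0$)
$31 W{\left(-6 \right)} 132 = 31 \cdot 0 \cdot 132 = 0 \cdot 132 = 0$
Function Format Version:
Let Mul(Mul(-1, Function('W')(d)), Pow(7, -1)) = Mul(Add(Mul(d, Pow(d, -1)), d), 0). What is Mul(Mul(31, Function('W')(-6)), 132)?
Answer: 0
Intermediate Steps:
Function('W')(d) = 0 (Function('W')(d) = Mul(-7, Mul(Add(Mul(d, Pow(d, -1)), d), 0)) = Mul(-7, Mul(Add(1, d), 0)) = Mul(-7, 0) = 0)
Mul(Mul(31, Function('W')(-6)), 132) = Mul(Mul(31, 0), 132) = Mul(0, 132) = 0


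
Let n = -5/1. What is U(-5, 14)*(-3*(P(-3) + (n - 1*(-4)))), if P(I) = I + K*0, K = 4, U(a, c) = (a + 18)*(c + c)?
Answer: 4368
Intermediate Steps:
U(a, c) = 2*c*(18 + a) (U(a, c) = (18 + a)*(2*c) = 2*c*(18 + a))
n = -5 (n = -5*1 = -5)
P(I) = I (P(I) = I + 4*0 = I + 0 = I)
U(-5, 14)*(-3*(P(-3) + (n - 1*(-4)))) = (2*14*(18 - 5))*(-3*(-3 + (-5 - 1*(-4)))) = (2*14*13)*(-3*(-3 + (-5 + 4))) = 364*(-3*(-3 - 1)) = 364*(-3*(-4)) = 364*12 = 4368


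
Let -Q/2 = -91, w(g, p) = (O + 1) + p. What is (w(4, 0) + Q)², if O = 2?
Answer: 34225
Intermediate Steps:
w(g, p) = 3 + p (w(g, p) = (2 + 1) + p = 3 + p)
Q = 182 (Q = -2*(-91) = 182)
(w(4, 0) + Q)² = ((3 + 0) + 182)² = (3 + 182)² = 185² = 34225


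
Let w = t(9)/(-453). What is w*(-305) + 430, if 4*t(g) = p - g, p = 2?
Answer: 777025/1812 ≈ 428.82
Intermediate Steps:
t(g) = ½ - g/4 (t(g) = (2 - g)/4 = ½ - g/4)
w = 7/1812 (w = (½ - ¼*9)/(-453) = (½ - 9/4)*(-1/453) = -7/4*(-1/453) = 7/1812 ≈ 0.0038631)
w*(-305) + 430 = (7/1812)*(-305) + 430 = -2135/1812 + 430 = 777025/1812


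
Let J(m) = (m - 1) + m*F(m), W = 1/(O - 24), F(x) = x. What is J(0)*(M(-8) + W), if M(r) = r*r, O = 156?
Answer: -8449/132 ≈ -64.008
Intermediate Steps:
M(r) = r²
W = 1/132 (W = 1/(156 - 24) = 1/132 ≈ 0.0075758)
J(m) = -1 + m + m² (J(m) = (m - 1) + m*m = (-1 + m) + m² = -1 + m + m²)
J(0)*(M(-8) + W) = (-1 + 0 + 0²)*((-8)² + 1/132) = (-1 + 0 + 0)*(64 + 1/132) = -1*8449/132 = -8449/132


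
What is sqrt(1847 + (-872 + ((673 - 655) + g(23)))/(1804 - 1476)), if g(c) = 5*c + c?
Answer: 5*sqrt(496182)/82 ≈ 42.951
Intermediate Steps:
g(c) = 6*c
sqrt(1847 + (-872 + ((673 - 655) + g(23)))/(1804 - 1476)) = sqrt(1847 + (-872 + ((673 - 655) + 6*23))/(1804 - 1476)) = sqrt(1847 + (-872 + (18 + 138))/328) = sqrt(1847 + (-872 + 156)*(1/328)) = sqrt(1847 - 716*1/328) = sqrt(1847 - 179/82) = sqrt(151275/82) = 5*sqrt(496182)/82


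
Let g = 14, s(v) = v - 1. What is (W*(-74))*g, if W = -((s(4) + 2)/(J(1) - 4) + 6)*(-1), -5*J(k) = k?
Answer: -14948/3 ≈ -4982.7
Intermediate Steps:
J(k) = -k/5
s(v) = -1 + v
W = 101/21 (W = -(((-1 + 4) + 2)/(-1/5*1 - 4) + 6)*(-1) = -((3 + 2)/(-1/5 - 4) + 6)*(-1) = -(5/(-21/5) + 6)*(-1) = -(5*(-5/21) + 6)*(-1) = -(-25/21 + 6)*(-1) = -101*(-1)/21 = -1*(-101/21) = 101/21 ≈ 4.8095)
(W*(-74))*g = ((101/21)*(-74))*14 = -7474/21*14 = -14948/3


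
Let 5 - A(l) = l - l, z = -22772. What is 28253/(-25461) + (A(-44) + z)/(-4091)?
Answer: 464087564/104160951 ≈ 4.4555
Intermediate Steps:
A(l) = 5 (A(l) = 5 - (l - l) = 5 - 1*0 = 5 + 0 = 5)
28253/(-25461) + (A(-44) + z)/(-4091) = 28253/(-25461) + (5 - 22772)/(-4091) = 28253*(-1/25461) - 22767*(-1/4091) = -28253/25461 + 22767/4091 = 464087564/104160951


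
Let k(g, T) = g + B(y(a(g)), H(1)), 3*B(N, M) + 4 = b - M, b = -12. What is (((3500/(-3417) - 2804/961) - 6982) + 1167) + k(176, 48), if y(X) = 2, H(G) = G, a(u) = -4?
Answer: -6182848518/1094579 ≈ -5648.6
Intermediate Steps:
B(N, M) = -16/3 - M/3 (B(N, M) = -4/3 + (-12 - M)/3 = -4/3 + (-4 - M/3) = -16/3 - M/3)
k(g, T) = -17/3 + g (k(g, T) = g + (-16/3 - ⅓*1) = g + (-16/3 - ⅓) = g - 17/3 = -17/3 + g)
(((3500/(-3417) - 2804/961) - 6982) + 1167) + k(176, 48) = (((3500/(-3417) - 2804/961) - 6982) + 1167) + (-17/3 + 176) = (((3500*(-1/3417) - 2804*1/961) - 6982) + 1167) + 511/3 = (((-3500/3417 - 2804/961) - 6982) + 1167) + 511/3 = ((-12944768/3283737 - 6982) + 1167) + 511/3 = (-22939996502/3283737 + 1167) + 511/3 = -19107875423/3283737 + 511/3 = -6182848518/1094579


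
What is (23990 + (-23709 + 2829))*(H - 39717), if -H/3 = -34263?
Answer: 196153920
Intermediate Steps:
H = 102789 (H = -3*(-34263) = 102789)
(23990 + (-23709 + 2829))*(H - 39717) = (23990 + (-23709 + 2829))*(102789 - 39717) = (23990 - 20880)*63072 = 3110*63072 = 196153920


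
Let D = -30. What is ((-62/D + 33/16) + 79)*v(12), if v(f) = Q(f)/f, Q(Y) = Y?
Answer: 19951/240 ≈ 83.129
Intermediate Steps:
v(f) = 1 (v(f) = f/f = 1)
((-62/D + 33/16) + 79)*v(12) = ((-62/(-30) + 33/16) + 79)*1 = ((-62*(-1/30) + 33*(1/16)) + 79)*1 = ((31/15 + 33/16) + 79)*1 = (991/240 + 79)*1 = (19951/240)*1 = 19951/240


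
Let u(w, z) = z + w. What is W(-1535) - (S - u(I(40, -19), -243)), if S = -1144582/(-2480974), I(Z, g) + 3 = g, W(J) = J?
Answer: -2233448891/1240487 ≈ -1800.5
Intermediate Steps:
I(Z, g) = -3 + g
u(w, z) = w + z
S = 572291/1240487 (S = -1144582*(-1/2480974) = 572291/1240487 ≈ 0.46134)
W(-1535) - (S - u(I(40, -19), -243)) = -1535 - (572291/1240487 - ((-3 - 19) - 243)) = -1535 - (572291/1240487 - (-22 - 243)) = -1535 - (572291/1240487 - 1*(-265)) = -1535 - (572291/1240487 + 265) = -1535 - 1*329301346/1240487 = -1535 - 329301346/1240487 = -2233448891/1240487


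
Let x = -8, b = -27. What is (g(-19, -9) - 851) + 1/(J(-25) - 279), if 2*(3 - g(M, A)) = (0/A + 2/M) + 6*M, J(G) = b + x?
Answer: -4718811/5966 ≈ -790.95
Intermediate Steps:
J(G) = -35 (J(G) = -27 - 8 = -35)
g(M, A) = 3 - 1/M - 3*M (g(M, A) = 3 - ((0/A + 2/M) + 6*M)/2 = 3 - ((0 + 2/M) + 6*M)/2 = 3 - (2/M + 6*M)/2 = 3 + (-1/M - 3*M) = 3 - 1/M - 3*M)
(g(-19, -9) - 851) + 1/(J(-25) - 279) = ((3 - 1/(-19) - 3*(-19)) - 851) + 1/(-35 - 279) = ((3 - 1*(-1/19) + 57) - 851) + 1/(-314) = ((3 + 1/19 + 57) - 851) - 1/314 = (1141/19 - 851) - 1/314 = -15028/19 - 1/314 = -4718811/5966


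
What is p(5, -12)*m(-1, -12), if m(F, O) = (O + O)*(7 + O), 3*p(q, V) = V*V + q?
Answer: 5960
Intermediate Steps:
p(q, V) = q/3 + V²/3 (p(q, V) = (V*V + q)/3 = (V² + q)/3 = (q + V²)/3 = q/3 + V²/3)
m(F, O) = 2*O*(7 + O) (m(F, O) = (2*O)*(7 + O) = 2*O*(7 + O))
p(5, -12)*m(-1, -12) = ((⅓)*5 + (⅓)*(-12)²)*(2*(-12)*(7 - 12)) = (5/3 + (⅓)*144)*(2*(-12)*(-5)) = (5/3 + 48)*120 = (149/3)*120 = 5960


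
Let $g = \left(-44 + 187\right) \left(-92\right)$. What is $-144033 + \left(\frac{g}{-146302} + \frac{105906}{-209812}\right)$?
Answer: $- \frac{85023797912141}{590306062} \approx -1.4403 \cdot 10^{5}$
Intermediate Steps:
$g = -13156$ ($g = 143 \left(-92\right) = -13156$)
$-144033 + \left(\frac{g}{-146302} + \frac{105906}{-209812}\right) = -144033 + \left(- \frac{13156}{-146302} + \frac{105906}{-209812}\right) = -144033 + \left(\left(-13156\right) \left(- \frac{1}{146302}\right) + 105906 \left(- \frac{1}{209812}\right)\right) = -144033 + \left(\frac{506}{5627} - \frac{52953}{104906}\right) = -144033 - \frac{244884095}{590306062} = - \frac{85023797912141}{590306062}$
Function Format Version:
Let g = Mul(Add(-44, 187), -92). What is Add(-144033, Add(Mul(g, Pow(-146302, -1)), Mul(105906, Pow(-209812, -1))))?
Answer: Rational(-85023797912141, 590306062) ≈ -1.4403e+5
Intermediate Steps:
g = -13156 (g = Mul(143, -92) = -13156)
Add(-144033, Add(Mul(g, Pow(-146302, -1)), Mul(105906, Pow(-209812, -1)))) = Add(-144033, Add(Mul(-13156, Pow(-146302, -1)), Mul(105906, Pow(-209812, -1)))) = Add(-144033, Add(Mul(-13156, Rational(-1, 146302)), Mul(105906, Rational(-1, 209812)))) = Add(-144033, Add(Rational(506, 5627), Rational(-52953, 104906))) = Add(-144033, Rational(-244884095, 590306062)) = Rational(-85023797912141, 590306062)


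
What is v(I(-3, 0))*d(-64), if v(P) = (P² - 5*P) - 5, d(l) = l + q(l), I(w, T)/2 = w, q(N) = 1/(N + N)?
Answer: -499773/128 ≈ -3904.5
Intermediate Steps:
q(N) = 1/(2*N)
I(w, T) = 2*w
d(l) = l + 1/(2*l)
v(P) = -5 + P² - 5*P
v(I(-3, 0))*d(-64) = (-5 + (2*(-3))² - 10*(-3))*(-64 + (½)/(-64)) = (-5 + (-6)² - 5*(-6))*(-64 + (½)*(-1/64)) = (-5 + 36 + 30)*(-64 - 1/128) = 61*(-8193/128) = -499773/128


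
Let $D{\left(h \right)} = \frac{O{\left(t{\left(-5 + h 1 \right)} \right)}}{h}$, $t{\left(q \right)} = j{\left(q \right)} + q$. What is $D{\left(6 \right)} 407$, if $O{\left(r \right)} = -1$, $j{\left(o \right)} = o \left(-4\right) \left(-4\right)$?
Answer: $- \frac{407}{6} \approx -67.833$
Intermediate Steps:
$j{\left(o \right)} = 16 o$ ($j{\left(o \right)} = - 4 o \left(-4\right) = 16 o$)
$t{\left(q \right)} = 17 q$ ($t{\left(q \right)} = 16 q + q = 17 q$)
$D{\left(h \right)} = - \frac{1}{h}$
$D{\left(6 \right)} 407 = - \frac{1}{6} \cdot 407 = \left(-1\right) \frac{1}{6} \cdot 407 = \left(- \frac{1}{6}\right) 407 = - \frac{407}{6}$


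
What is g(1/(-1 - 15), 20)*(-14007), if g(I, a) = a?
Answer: -280140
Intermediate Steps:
g(1/(-1 - 15), 20)*(-14007) = 20*(-14007) = -280140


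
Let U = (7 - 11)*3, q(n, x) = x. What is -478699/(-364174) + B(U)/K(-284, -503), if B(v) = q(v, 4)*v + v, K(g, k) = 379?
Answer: 159576481/138021946 ≈ 1.1562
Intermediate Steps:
U = -12 (U = -4*3 = -12)
B(v) = 5*v (B(v) = 4*v + v = 5*v)
-478699/(-364174) + B(U)/K(-284, -503) = -478699/(-364174) + (5*(-12))/379 = -478699*(-1/364174) - 60*1/379 = 478699/364174 - 60/379 = 159576481/138021946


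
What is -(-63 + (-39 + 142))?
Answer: -40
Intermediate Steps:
-(-63 + (-39 + 142)) = -(-63 + 103) = -1*40 = -40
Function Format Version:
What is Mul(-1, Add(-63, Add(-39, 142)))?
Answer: -40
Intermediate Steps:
Mul(-1, Add(-63, Add(-39, 142))) = Mul(-1, Add(-63, 103)) = Mul(-1, 40) = -40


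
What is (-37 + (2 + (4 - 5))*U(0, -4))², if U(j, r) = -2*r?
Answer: 841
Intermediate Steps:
(-37 + (2 + (4 - 5))*U(0, -4))² = (-37 + (2 + (4 - 5))*(-2*(-4)))² = (-37 + (2 - 1)*8)² = (-37 + 1*8)² = (-37 + 8)² = (-29)² = 841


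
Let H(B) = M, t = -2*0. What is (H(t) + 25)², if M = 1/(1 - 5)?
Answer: 9801/16 ≈ 612.56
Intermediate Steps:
M = -¼ (M = 1/(-4) = -¼ ≈ -0.25000)
t = 0
H(B) = -¼
(H(t) + 25)² = (-¼ + 25)² = (99/4)² = 9801/16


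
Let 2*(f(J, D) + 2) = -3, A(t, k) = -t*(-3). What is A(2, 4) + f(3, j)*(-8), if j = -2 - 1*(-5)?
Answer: 34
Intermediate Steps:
A(t, k) = 3*t
j = 3 (j = -2 + 5 = 3)
f(J, D) = -7/2 (f(J, D) = -2 + (1/2)*(-3) = -2 - 3/2 = -7/2)
A(2, 4) + f(3, j)*(-8) = 3*2 - 7/2*(-8) = 6 + 28 = 34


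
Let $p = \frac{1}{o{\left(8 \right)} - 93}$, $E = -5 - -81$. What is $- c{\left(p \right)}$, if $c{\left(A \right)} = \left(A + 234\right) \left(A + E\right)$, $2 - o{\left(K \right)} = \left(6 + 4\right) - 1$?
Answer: $- \frac{177809001}{10000} \approx -17781.0$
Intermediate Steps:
$E = 76$ ($E = -5 + 81 = 76$)
$o{\left(K \right)} = -7$ ($o{\left(K \right)} = 2 - \left(\left(6 + 4\right) - 1\right) = 2 - \left(10 - 1\right) = 2 - 9 = -7$)
$p = - \frac{1}{100}$ ($p = \frac{1}{-7 - 93} = \frac{1}{-100} = - \frac{1}{100} \approx -0.01$)
$c{\left(A \right)} = \left(76 + A\right) \left(234 + A\right)$ ($c{\left(A \right)} = \left(A + 234\right) \left(A + 76\right) = \left(234 + A\right) \left(76 + A\right) = \left(76 + A\right) \left(234 + A\right)$)
$- c{\left(p \right)} = - (17784 + \left(- \frac{1}{100}\right)^{2} + 310 \left(- \frac{1}{100}\right)) = - (17784 + \frac{1}{10000} - \frac{31}{10}) = \left(-1\right) \frac{177809001}{10000} = - \frac{177809001}{10000}$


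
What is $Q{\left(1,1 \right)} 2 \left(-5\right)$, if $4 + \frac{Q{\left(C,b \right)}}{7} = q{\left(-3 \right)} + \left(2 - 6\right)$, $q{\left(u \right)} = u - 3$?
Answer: $980$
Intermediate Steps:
$q{\left(u \right)} = -3 + u$ ($q{\left(u \right)} = u - 3 = -3 + u$)
$Q{\left(C,b \right)} = -98$ ($Q{\left(C,b \right)} = -28 + 7 \left(\left(-3 - 3\right) + \left(2 - 6\right)\right) = -28 + 7 \left(-6 + \left(2 - 6\right)\right) = -28 + 7 \left(-6 - 4\right) = -28 + 7 \left(-10\right) = -28 - 70 = -98$)
$Q{\left(1,1 \right)} 2 \left(-5\right) = \left(-98\right) 2 \left(-5\right) = \left(-196\right) \left(-5\right) = 980$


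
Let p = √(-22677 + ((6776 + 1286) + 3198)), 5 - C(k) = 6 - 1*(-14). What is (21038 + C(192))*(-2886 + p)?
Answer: -60672378 + 147161*I*√233 ≈ -6.0672e+7 + 2.2463e+6*I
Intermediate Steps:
C(k) = -15 (C(k) = 5 - (6 - 1*(-14)) = 5 - (6 + 14) = 5 - 1*20 = 5 - 20 = -15)
p = 7*I*√233 (p = √(-22677 + (8062 + 3198)) = √(-22677 + 11260) = √(-11417) = 7*I*√233 ≈ 106.85*I)
(21038 + C(192))*(-2886 + p) = (21038 - 15)*(-2886 + 7*I*√233) = 21023*(-2886 + 7*I*√233) = -60672378 + 147161*I*√233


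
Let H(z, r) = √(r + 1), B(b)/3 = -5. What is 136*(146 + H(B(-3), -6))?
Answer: 19856 + 136*I*√5 ≈ 19856.0 + 304.11*I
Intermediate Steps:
B(b) = -15 (B(b) = 3*(-5) = -15)
H(z, r) = √(1 + r)
136*(146 + H(B(-3), -6)) = 136*(146 + √(1 - 6)) = 136*(146 + √(-5)) = 136*(146 + I*√5) = 19856 + 136*I*√5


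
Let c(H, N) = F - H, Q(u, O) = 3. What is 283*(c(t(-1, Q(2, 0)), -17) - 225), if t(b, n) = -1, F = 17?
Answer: -58581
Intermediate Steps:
c(H, N) = 17 - H
283*(c(t(-1, Q(2, 0)), -17) - 225) = 283*((17 - 1*(-1)) - 225) = 283*((17 + 1) - 225) = 283*(18 - 225) = 283*(-207) = -58581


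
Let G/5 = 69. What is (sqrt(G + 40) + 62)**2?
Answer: (62 + sqrt(385))**2 ≈ 6662.1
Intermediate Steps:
G = 345 (G = 5*69 = 345)
(sqrt(G + 40) + 62)**2 = (sqrt(345 + 40) + 62)**2 = (sqrt(385) + 62)**2 = (62 + sqrt(385))**2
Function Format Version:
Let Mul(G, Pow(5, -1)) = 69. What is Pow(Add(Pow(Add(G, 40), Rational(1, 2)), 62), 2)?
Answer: Pow(Add(62, Pow(385, Rational(1, 2))), 2) ≈ 6662.1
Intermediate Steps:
G = 345 (G = Mul(5, 69) = 345)
Pow(Add(Pow(Add(G, 40), Rational(1, 2)), 62), 2) = Pow(Add(Pow(Add(345, 40), Rational(1, 2)), 62), 2) = Pow(Add(Pow(385, Rational(1, 2)), 62), 2) = Pow(Add(62, Pow(385, Rational(1, 2))), 2)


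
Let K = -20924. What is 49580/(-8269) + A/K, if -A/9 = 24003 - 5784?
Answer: 318464279/173020556 ≈ 1.8406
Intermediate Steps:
A = -163971 (A = -9*(24003 - 5784) = -9*18219 = -163971)
49580/(-8269) + A/K = 49580/(-8269) - 163971/(-20924) = 49580*(-1/8269) - 163971*(-1/20924) = -49580/8269 + 163971/20924 = 318464279/173020556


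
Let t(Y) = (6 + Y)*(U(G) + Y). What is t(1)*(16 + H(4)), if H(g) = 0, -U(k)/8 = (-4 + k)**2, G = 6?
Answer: -3472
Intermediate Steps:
U(k) = -8*(-4 + k)**2
t(Y) = (-32 + Y)*(6 + Y) (t(Y) = (6 + Y)*(-8*(-4 + 6)**2 + Y) = (6 + Y)*(-8*2**2 + Y) = (6 + Y)*(-8*4 + Y) = (6 + Y)*(-32 + Y) = (-32 + Y)*(6 + Y))
t(1)*(16 + H(4)) = (-192 + 1**2 - 26*1)*(16 + 0) = (-192 + 1 - 26)*16 = -217*16 = -3472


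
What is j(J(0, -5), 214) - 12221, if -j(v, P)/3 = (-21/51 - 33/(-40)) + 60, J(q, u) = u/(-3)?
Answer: -8433523/680 ≈ -12402.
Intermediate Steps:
J(q, u) = -u/3 (J(q, u) = u*(-⅓) = -u/3)
j(v, P) = -123243/680 (j(v, P) = -3*((-21/51 - 33/(-40)) + 60) = -3*((-21*1/51 - 33*(-1/40)) + 60) = -3*((-7/17 + 33/40) + 60) = -3*(281/680 + 60) = -3*41081/680 = -123243/680)
j(J(0, -5), 214) - 12221 = -123243/680 - 12221 = -8433523/680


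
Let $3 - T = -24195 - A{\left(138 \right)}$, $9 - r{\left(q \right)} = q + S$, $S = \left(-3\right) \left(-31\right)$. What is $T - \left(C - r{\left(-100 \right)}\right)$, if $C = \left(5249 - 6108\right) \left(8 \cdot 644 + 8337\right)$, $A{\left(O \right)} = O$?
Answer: $11611403$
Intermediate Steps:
$S = 93$
$r{\left(q \right)} = -84 - q$ ($r{\left(q \right)} = 9 - \left(q + 93\right) = 9 - \left(93 + q\right) = -84 - q$)
$C = -11587051$ ($C = - 859 \left(5152 + 8337\right) = \left(-859\right) 13489 = -11587051$)
$T = 24336$ ($T = 3 - \left(-24195 - 138\right) = 3 - -24333 = 3 + 24333 = 24336$)
$T - \left(C - r{\left(-100 \right)}\right) = 24336 - -11587067 = 24336 + \left(\left(-84 + 100\right) + 11587051\right) = 24336 + \left(16 + 11587051\right) = 24336 + 11587067 = 11611403$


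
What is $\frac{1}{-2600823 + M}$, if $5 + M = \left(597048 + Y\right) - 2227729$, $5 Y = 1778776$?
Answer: $- \frac{5}{19378769} \approx -2.5801 \cdot 10^{-7}$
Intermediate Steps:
$Y = \frac{1778776}{5}$ ($Y = \frac{1}{5} \cdot 1778776 = \frac{1778776}{5} \approx 3.5576 \cdot 10^{5}$)
$M = - \frac{6374654}{5}$ ($M = -5 + \left(\left(597048 + \frac{1778776}{5}\right) - 2227729\right) = -5 + \left(\frac{4764016}{5} - 2227729\right) = -5 - \frac{6374629}{5} = - \frac{6374654}{5} \approx -1.2749 \cdot 10^{6}$)
$\frac{1}{-2600823 + M} = \frac{1}{-2600823 - \frac{6374654}{5}} = \frac{1}{- \frac{19378769}{5}} = - \frac{5}{19378769}$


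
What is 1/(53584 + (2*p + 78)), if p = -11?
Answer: 1/53640 ≈ 1.8643e-5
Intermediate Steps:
1/(53584 + (2*p + 78)) = 1/(53584 + (2*(-11) + 78)) = 1/(53584 + (-22 + 78)) = 1/(53584 + 56) = 1/53640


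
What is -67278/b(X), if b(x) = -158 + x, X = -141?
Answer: 67278/299 ≈ 225.01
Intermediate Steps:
-67278/b(X) = -67278/(-158 - 141) = -67278/(-299) = -67278*(-1/299) = 67278/299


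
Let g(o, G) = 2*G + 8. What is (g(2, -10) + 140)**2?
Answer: 16384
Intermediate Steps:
g(o, G) = 8 + 2*G
(g(2, -10) + 140)**2 = ((8 + 2*(-10)) + 140)**2 = ((8 - 20) + 140)**2 = (-12 + 140)**2 = 128**2 = 16384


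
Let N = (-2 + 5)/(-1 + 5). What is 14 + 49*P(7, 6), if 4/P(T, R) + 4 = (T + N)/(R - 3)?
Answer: -2114/17 ≈ -124.35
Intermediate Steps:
N = ¾ (N = 3/4 = 3*(¼) = ¾ ≈ 0.75000)
P(T, R) = 4/(-4 + (¾ + T)/(-3 + R)) (P(T, R) = 4/(-4 + (T + ¾)/(R - 3)) = 4/(-4 + (¾ + T)/(-3 + R)))
14 + 49*P(7, 6) = 14 + 49*(16*(-3 + 6)/(51 - 16*6 + 4*7)) = 14 + 49*(16*3/(51 - 96 + 28)) = 14 + 49*(16*3/(-17)) = 14 + 49*(16*(-1/17)*3) = 14 + 49*(-48/17) = 14 - 2352/17 = -2114/17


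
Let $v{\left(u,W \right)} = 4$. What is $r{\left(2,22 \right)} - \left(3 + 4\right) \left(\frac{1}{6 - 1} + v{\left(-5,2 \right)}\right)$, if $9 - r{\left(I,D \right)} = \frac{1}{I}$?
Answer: $- \frac{209}{10} \approx -20.9$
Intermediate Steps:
$r{\left(I,D \right)} = 9 - \frac{1}{I}$
$r{\left(2,22 \right)} - \left(3 + 4\right) \left(\frac{1}{6 - 1} + v{\left(-5,2 \right)}\right) = \left(9 - \frac{1}{2}\right) - \left(3 + 4\right) \left(\frac{1}{6 - 1} + 4\right) = \left(9 - \frac{1}{2}\right) - 7 \left(\frac{1}{5} + 4\right) = \frac{17}{2} - 7 \cdot \frac{21}{5} = \frac{17}{2} - \frac{147}{5} = - \frac{209}{10}$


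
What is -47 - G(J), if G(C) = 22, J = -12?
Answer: -69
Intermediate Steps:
-47 - G(J) = -47 - 1*22 = -47 - 22 = -69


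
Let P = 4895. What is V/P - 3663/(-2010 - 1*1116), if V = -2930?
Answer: 584747/1020118 ≈ 0.57322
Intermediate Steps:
V/P - 3663/(-2010 - 1*1116) = -2930/4895 - 3663/(-2010 - 1*1116) = -2930*1/4895 - 3663/(-2010 - 1116) = -586/979 - 3663/(-3126) = -586/979 - 3663*(-1/3126) = -586/979 + 1221/1042 = 584747/1020118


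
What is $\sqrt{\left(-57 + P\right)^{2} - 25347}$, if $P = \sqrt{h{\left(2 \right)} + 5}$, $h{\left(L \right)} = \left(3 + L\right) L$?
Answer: $\sqrt{-25347 + \left(57 - \sqrt{15}\right)^{2}} \approx 150.08 i$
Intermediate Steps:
$h{\left(L \right)} = L \left(3 + L\right)$
$P = \sqrt{15}$ ($P = \sqrt{2 \left(3 + 2\right) + 5} = \sqrt{2 \cdot 5 + 5} = \sqrt{10 + 5} = \sqrt{15} \approx 3.873$)
$\sqrt{\left(-57 + P\right)^{2} - 25347} = \sqrt{\left(-57 + \sqrt{15}\right)^{2} - 25347} = \sqrt{-25347 + \left(-57 + \sqrt{15}\right)^{2}}$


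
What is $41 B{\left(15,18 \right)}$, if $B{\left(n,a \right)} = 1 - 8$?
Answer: $-287$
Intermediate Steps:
$B{\left(n,a \right)} = -7$ ($B{\left(n,a \right)} = 1 - 8 = -7$)
$41 B{\left(15,18 \right)} = 41 \left(-7\right) = -287$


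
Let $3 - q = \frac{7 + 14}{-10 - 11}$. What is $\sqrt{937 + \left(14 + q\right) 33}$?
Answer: $\sqrt{1531} \approx 39.128$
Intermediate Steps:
$q = 4$ ($q = 3 - \frac{7 + 14}{-10 - 11} = 3 - \frac{21}{-21} = 3 - 21 \left(- \frac{1}{21}\right) = 3 - -1 = 3 + 1 = 4$)
$\sqrt{937 + \left(14 + q\right) 33} = \sqrt{937 + \left(14 + 4\right) 33} = \sqrt{937 + 18 \cdot 33} = \sqrt{937 + 594} = \sqrt{1531}$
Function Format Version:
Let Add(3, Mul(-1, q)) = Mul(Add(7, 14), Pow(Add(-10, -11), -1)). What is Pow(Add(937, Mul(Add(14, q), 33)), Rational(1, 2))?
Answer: Pow(1531, Rational(1, 2)) ≈ 39.128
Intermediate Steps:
q = 4 (q = Add(3, Mul(-1, Mul(Add(7, 14), Pow(Add(-10, -11), -1)))) = Add(3, Mul(-1, Mul(21, Pow(-21, -1)))) = Add(3, Mul(-1, Mul(21, Rational(-1, 21)))) = Add(3, Mul(-1, -1)) = Add(3, 1) = 4)
Pow(Add(937, Mul(Add(14, q), 33)), Rational(1, 2)) = Pow(Add(937, Mul(Add(14, 4), 33)), Rational(1, 2)) = Pow(Add(937, Mul(18, 33)), Rational(1, 2)) = Pow(Add(937, 594), Rational(1, 2)) = Pow(1531, Rational(1, 2))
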